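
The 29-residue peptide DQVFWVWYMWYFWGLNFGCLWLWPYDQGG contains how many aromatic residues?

12

The aromatic amino acids are Phe (F, benzyl), Trp (W, indole), and Tyr (Y, phenol).
Matching residues: F4, W5, W7, Y8, W10, Y11, F12, W13, F17, W21, W23, Y25.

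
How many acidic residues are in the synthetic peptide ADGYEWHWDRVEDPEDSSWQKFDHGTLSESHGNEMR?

The acidic residues are Asp (D) and Glu (E), whose side chains end in a carboxylate group.
Matching residues: D2, E5, D9, E12, D13, E15, D16, D23, E29, E34.

10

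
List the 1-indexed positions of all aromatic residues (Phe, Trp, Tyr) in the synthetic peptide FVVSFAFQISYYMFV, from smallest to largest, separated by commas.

Matching residues: F1, F5, F7, Y11, Y12, F14.

1, 5, 7, 11, 12, 14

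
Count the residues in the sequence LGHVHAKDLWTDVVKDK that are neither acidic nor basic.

9

Acidic: D, E. Basic: K, R, H. All other residues are neither.
Matching residues: L1, G2, V4, A6, L9, W10, T11, V13, V14.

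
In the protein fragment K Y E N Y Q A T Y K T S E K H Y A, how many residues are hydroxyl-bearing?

The –OH-bearing residues are Ser, Thr (aliphatic alcohols), and Tyr (phenol).
Matching residues: Y2, Y5, T8, Y9, T11, S12, Y16.

7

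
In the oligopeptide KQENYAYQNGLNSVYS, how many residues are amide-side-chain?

5

Asparagine (N) and glutamine (Q) have uncharged amide side chains.
Matching residues: Q2, N4, Q8, N9, N12.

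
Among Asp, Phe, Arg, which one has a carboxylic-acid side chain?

Only D (aspartate) and E (glutamate) carry a side-chain carboxylic acid.
Of the listed options, only Asp belongs to this group.

Asp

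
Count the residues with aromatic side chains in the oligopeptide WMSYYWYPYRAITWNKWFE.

F, W, and Y each carry an aromatic ring on the side chain.
Matching residues: W1, Y4, Y5, W6, Y7, Y9, W14, W17, F18.

9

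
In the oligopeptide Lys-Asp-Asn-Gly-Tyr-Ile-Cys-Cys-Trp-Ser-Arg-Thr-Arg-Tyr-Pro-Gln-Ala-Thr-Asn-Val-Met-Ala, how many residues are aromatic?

3

Phenylalanine (F), tryptophan (W), and tyrosine (Y) have aromatic ring side chains.
Matching residues: Tyr5, Trp9, Tyr14.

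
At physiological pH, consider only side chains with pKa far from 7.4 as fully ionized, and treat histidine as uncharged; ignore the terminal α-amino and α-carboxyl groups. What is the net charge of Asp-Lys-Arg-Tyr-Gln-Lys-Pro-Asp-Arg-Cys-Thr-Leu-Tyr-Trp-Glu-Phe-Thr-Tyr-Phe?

+1

The side chains ionized at physiological pH are Lys/Arg (+1) and Asp/Glu (−1); with His treated as neutral, nothing else contributes.
Positive (K, R): Lys2, Arg3, Lys6, Arg9 → +4.
Negative (D, E): Asp1, Asp8, Glu15 → −3.
Net charge = (+4) + (−3) = +1.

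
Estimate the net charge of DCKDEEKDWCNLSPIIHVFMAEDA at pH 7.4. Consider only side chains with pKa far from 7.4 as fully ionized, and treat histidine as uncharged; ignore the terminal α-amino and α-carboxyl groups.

The side chains ionized at physiological pH are Lys/Arg (+1) and Asp/Glu (−1); with His treated as neutral, nothing else contributes.
Positive (K, R): K3, K7 → +2.
Negative (D, E): D1, D4, E5, E6, D8, E22, D23 → −7.
Net charge = (+2) + (−7) = −5.

-5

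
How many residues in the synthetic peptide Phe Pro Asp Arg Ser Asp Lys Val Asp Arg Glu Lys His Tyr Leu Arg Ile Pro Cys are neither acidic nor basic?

9

Acidic: D, E. Basic: K, R, H. All other residues are neither.
Matching residues: Phe1, Pro2, Ser5, Val8, Tyr14, Leu15, Ile17, Pro18, Cys19.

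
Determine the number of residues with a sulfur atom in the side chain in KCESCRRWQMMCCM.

7

Cysteine (C, thiol) and methionine (M, thioether) are the two sulfur-containing amino acids.
Matching residues: C2, C5, M10, M11, C12, C13, M14.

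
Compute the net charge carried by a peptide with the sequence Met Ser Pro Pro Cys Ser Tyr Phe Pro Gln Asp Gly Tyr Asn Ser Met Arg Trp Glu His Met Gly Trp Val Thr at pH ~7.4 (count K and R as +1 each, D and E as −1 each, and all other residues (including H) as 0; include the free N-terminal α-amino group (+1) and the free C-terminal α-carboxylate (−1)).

Positive (K, R): Arg17 → +1.
Negative (D, E): Asp11, Glu19 → −2.
The N-terminus (+1) and C-terminus (−1) cancel.
Net charge = (+1) + (−2) = −1.

-1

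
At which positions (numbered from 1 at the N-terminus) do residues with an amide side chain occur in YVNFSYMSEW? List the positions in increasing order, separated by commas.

The amide-side-chain residues are Asn (N) and Gln (Q).
Matching residues: N3.

3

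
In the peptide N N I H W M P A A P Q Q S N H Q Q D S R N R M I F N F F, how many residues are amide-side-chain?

Only N (asparagine) and Q (glutamine) carry a side-chain carboxamide.
Matching residues: N1, N2, Q11, Q12, N14, Q16, Q17, N21, N26.

9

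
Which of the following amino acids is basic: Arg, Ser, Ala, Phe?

Arg

K, R, and H are the three residues with basic side chains (ε-amine, guanidinium, and imidazole respectively).
Of the listed options, only Arg belongs to this group.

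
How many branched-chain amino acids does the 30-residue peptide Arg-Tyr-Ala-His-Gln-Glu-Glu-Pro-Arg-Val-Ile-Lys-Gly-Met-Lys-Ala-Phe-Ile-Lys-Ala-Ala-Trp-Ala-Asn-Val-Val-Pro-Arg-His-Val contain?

Valine (V), leucine (L), and isoleucine (I) are the branched-chain amino acids.
Matching residues: Val10, Ile11, Ile18, Val25, Val26, Val30.

6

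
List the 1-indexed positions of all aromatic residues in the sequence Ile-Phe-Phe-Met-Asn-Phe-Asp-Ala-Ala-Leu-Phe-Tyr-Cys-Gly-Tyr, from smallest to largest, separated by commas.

2, 3, 6, 11, 12, 15

F, W, and Y each carry an aromatic ring on the side chain.
Matching residues: Phe2, Phe3, Phe6, Phe11, Tyr12, Tyr15.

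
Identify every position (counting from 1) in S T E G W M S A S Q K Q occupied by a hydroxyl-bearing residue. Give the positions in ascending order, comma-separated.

1, 2, 7, 9

Serine (S), threonine (T), and tyrosine (Y) each carry a hydroxyl group on the side chain.
Matching residues: S1, T2, S7, S9.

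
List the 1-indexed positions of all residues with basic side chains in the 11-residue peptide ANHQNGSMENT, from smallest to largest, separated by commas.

K, R, and H are the three residues with basic side chains (ε-amine, guanidinium, and imidazole respectively).
Matching residues: H3.

3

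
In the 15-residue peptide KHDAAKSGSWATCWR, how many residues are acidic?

Aspartate (D) and glutamate (E) have carboxylic-acid side chains and are the acidic amino acids.
Matching residues: D3.

1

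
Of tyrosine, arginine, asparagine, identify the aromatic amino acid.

F, W, and Y each carry an aromatic ring on the side chain.
Of the listed options, only tyrosine belongs to this group.

tyrosine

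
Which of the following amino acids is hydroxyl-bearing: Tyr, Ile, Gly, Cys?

The –OH-bearing residues are Ser, Thr (aliphatic alcohols), and Tyr (phenol).
Of the listed options, only Tyr belongs to this group.

Tyr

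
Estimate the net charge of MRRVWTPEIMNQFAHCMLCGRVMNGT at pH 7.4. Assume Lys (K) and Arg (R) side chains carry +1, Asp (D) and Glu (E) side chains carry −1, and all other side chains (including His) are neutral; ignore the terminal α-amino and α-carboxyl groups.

Positive (K, R): R2, R3, R21 → +3.
Negative (D, E): E8 → −1.
Net charge = (+3) + (−1) = +2.

+2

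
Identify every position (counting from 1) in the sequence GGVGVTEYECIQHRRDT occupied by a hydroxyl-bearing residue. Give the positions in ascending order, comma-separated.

Serine (S), threonine (T), and tyrosine (Y) each carry a hydroxyl group on the side chain.
Matching residues: T6, Y8, T17.

6, 8, 17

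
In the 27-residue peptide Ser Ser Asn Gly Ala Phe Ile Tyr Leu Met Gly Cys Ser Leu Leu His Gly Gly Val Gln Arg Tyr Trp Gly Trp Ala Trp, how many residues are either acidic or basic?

2

Acidic: D, E. Basic: H, K, R.
Acidic residues here: none (0).
Basic residues here: His16, Arg21 (2).
The two groups share no amino acid, so total = 0 + 2 = 2.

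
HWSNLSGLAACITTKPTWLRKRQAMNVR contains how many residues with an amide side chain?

3

Asparagine (N) and glutamine (Q) have uncharged amide side chains.
Matching residues: N4, Q23, N26.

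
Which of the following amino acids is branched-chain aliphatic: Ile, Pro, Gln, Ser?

Ile

Valine (V), leucine (L), and isoleucine (I) are the branched-chain amino acids.
Of the listed options, only Ile belongs to this group.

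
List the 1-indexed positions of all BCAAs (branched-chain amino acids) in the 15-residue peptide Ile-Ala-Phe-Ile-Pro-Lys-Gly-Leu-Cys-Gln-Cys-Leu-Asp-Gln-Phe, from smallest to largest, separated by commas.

1, 4, 8, 12

The BCAAs are Val, Leu, and Ile — aliphatic side chains with a branch point.
Matching residues: Ile1, Ile4, Leu8, Leu12.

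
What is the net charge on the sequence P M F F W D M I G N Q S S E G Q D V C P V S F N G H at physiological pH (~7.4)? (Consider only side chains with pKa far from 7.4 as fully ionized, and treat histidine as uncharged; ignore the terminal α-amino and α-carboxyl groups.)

The side chains ionized at physiological pH are Lys/Arg (+1) and Asp/Glu (−1); with His treated as neutral, nothing else contributes.
Positive (K, R): none → +0.
Negative (D, E): D6, E14, D17 → −3.
Net charge = (+0) + (−3) = −3.

-3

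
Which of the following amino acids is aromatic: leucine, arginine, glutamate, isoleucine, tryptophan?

tryptophan

The aromatic amino acids are Phe (F, benzyl), Trp (W, indole), and Tyr (Y, phenol).
Of the listed options, only tryptophan belongs to this group.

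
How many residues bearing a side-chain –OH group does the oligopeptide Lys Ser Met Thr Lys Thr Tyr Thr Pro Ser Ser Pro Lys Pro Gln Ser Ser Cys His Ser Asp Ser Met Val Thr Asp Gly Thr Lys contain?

The –OH-bearing residues are Ser, Thr (aliphatic alcohols), and Tyr (phenol).
Matching residues: Ser2, Thr4, Thr6, Tyr7, Thr8, Ser10, Ser11, Ser16, Ser17, Ser20, Ser22, Thr25, Thr28.

13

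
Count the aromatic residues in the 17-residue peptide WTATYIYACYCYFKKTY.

Phenylalanine (F), tryptophan (W), and tyrosine (Y) have aromatic ring side chains.
Matching residues: W1, Y5, Y7, Y10, Y12, F13, Y17.

7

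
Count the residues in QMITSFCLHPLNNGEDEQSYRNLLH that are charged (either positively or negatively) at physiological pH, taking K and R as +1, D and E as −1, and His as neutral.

Charged side chains at pH ~7.4: K, R (positive); D, E (negative).
Matching residues: E15, D16, E17, R21.

4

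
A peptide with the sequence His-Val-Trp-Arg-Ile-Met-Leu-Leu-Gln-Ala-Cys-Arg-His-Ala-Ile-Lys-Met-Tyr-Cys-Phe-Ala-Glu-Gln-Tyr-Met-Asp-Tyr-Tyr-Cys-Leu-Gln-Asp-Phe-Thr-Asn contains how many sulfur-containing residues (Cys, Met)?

Matching residues: Met6, Cys11, Met17, Cys19, Met25, Cys29.

6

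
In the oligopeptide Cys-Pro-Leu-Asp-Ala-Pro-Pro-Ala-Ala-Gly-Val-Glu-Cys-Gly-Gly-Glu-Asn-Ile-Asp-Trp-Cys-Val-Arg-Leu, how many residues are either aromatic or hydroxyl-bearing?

1

Aromatic: F, W, Y. Hydroxyl-bearing: S, T, Y.
Aromatic residues here: Trp20 (1).
Hydroxyl-bearing residues here: none (0).
(Y belongs to both groups, but none appear in this sequence.) Total = 1 + 0 = 1.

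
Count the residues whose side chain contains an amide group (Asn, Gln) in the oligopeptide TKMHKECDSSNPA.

Matching residues: N11.

1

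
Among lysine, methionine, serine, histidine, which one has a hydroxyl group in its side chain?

serine

S, T, and Y are the three residues with a side-chain hydroxyl.
Of the listed options, only serine belongs to this group.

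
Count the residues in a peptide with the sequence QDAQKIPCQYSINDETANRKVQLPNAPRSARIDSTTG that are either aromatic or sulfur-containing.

2

Aromatic: F, W, Y. Sulfur-containing: C, M.
Aromatic residues here: Y10 (1).
Sulfur-containing residues here: C8 (1).
The two groups share no amino acid, so total = 1 + 1 = 2.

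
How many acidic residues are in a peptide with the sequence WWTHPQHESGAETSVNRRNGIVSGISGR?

Aspartate (D) and glutamate (E) have carboxylic-acid side chains and are the acidic amino acids.
Matching residues: E8, E12.

2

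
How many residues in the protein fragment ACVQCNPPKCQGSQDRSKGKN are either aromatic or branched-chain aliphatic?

Aromatic: F, W, Y. Branched-chain aliphatic: I, L, V.
Aromatic residues here: none (0).
Branched-chain aliphatic residues here: V3 (1).
The two groups share no amino acid, so total = 0 + 1 = 1.

1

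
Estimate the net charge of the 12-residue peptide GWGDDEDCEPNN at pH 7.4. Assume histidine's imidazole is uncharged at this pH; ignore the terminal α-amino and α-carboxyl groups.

Near pH 7.4, K and R contribute +1 each, D and E contribute −1 each, and every other side chain (His included, as stated) is uncharged.
Positive (K, R): none → +0.
Negative (D, E): D4, D5, E6, D7, E9 → −5.
Net charge = (+0) + (−5) = −5.

-5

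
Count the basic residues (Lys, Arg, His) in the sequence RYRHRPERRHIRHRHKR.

Matching residues: R1, R3, H4, R5, R8, R9, H10, R12, H13, R14, H15, K16, R17.

13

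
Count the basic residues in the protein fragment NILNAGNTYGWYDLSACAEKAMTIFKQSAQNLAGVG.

K, R, and H are the three residues with basic side chains (ε-amine, guanidinium, and imidazole respectively).
Matching residues: K20, K26.

2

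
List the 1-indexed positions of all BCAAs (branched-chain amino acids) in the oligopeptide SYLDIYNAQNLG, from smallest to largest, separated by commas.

The BCAAs are Val, Leu, and Ile — aliphatic side chains with a branch point.
Matching residues: L3, I5, L11.

3, 5, 11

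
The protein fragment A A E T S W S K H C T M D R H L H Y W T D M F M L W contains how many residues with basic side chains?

5

Lysine (K), arginine (R), and histidine (H) have basic, nitrogen-containing side chains.
Matching residues: K8, H9, R14, H15, H17.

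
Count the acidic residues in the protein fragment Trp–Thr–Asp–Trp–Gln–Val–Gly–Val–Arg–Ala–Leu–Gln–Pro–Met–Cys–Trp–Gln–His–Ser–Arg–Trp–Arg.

Aspartate (D) and glutamate (E) have carboxylic-acid side chains and are the acidic amino acids.
Matching residues: Asp3.

1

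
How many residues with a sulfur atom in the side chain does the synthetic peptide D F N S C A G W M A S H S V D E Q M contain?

3

Cysteine (C, thiol) and methionine (M, thioether) are the two sulfur-containing amino acids.
Matching residues: C5, M9, M18.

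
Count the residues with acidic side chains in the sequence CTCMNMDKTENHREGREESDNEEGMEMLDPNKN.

10

Only D (aspartate) and E (glutamate) carry a side-chain carboxylic acid.
Matching residues: D7, E10, E14, E17, E18, D20, E22, E23, E26, D29.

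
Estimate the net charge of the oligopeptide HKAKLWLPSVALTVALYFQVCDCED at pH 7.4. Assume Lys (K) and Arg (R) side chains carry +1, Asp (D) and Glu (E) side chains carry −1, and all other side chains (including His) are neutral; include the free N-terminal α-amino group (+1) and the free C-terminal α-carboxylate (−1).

Positive (K, R): K2, K4 → +2.
Negative (D, E): D22, E24, D25 → −3.
The N-terminus (+1) and C-terminus (−1) cancel.
Net charge = (+2) + (−3) = −1.

-1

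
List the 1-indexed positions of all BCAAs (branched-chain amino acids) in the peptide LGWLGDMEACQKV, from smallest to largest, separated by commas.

Valine (V), leucine (L), and isoleucine (I) are the branched-chain amino acids.
Matching residues: L1, L4, V13.

1, 4, 13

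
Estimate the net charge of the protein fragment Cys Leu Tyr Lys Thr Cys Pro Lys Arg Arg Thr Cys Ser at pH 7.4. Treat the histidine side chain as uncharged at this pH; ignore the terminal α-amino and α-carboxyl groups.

The side chains ionized at physiological pH are Lys/Arg (+1) and Asp/Glu (−1); with His treated as neutral, nothing else contributes.
Positive (K, R): Lys4, Lys8, Arg9, Arg10 → +4.
Negative (D, E): none → −0.
Net charge = (+4) + (−0) = +4.

+4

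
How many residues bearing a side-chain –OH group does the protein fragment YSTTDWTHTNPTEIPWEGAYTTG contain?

Serine (S), threonine (T), and tyrosine (Y) each carry a hydroxyl group on the side chain.
Matching residues: Y1, S2, T3, T4, T7, T9, T12, Y20, T21, T22.

10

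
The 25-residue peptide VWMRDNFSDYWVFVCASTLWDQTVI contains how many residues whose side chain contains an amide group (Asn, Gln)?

2

Matching residues: N6, Q22.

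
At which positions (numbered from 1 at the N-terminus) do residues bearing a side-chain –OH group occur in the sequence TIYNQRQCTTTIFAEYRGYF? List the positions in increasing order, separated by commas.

S, T, and Y are the three residues with a side-chain hydroxyl.
Matching residues: T1, Y3, T9, T10, T11, Y16, Y19.

1, 3, 9, 10, 11, 16, 19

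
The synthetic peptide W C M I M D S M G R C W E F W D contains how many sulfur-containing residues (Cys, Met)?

5

Matching residues: C2, M3, M5, M8, C11.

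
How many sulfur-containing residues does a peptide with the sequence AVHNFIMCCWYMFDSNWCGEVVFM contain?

6

The sulfur-bearing residues are cysteine (–SH) and methionine (–S–CH₃).
Matching residues: M7, C8, C9, M12, C18, M24.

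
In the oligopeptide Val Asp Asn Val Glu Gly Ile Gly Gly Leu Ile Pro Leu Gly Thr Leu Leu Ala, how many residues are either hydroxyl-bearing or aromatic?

Hydroxyl-bearing: S, T, Y. Aromatic: F, W, Y.
Hydroxyl-bearing residues here: Thr15 (1).
Aromatic residues here: none (0).
(Y belongs to both groups, but none appear in this sequence.) Total = 1 + 0 = 1.

1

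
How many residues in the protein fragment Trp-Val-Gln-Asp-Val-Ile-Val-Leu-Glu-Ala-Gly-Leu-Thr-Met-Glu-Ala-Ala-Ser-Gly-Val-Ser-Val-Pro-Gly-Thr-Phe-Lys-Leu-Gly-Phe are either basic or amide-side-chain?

2

Basic: H, K, R. Amide-side-chain: N, Q.
Basic residues here: Lys27 (1).
Amide-side-chain residues here: Gln3 (1).
The two groups share no amino acid, so total = 1 + 1 = 2.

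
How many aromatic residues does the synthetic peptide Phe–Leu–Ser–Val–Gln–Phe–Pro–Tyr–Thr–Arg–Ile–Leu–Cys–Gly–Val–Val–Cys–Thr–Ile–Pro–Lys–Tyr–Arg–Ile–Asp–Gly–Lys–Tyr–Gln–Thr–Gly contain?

The aromatic amino acids are Phe (F, benzyl), Trp (W, indole), and Tyr (Y, phenol).
Matching residues: Phe1, Phe6, Tyr8, Tyr22, Tyr28.

5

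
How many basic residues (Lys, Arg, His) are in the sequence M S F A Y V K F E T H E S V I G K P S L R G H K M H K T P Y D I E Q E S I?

8

Matching residues: K7, H11, K17, R21, H23, K24, H26, K27.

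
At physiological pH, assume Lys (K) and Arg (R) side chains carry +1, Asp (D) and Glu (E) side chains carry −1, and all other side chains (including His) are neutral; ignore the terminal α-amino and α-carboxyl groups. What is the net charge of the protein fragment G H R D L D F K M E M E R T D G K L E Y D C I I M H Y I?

-3

Positive (K, R): R3, K8, R13, K17 → +4.
Negative (D, E): D4, D6, E10, E12, D15, E19, D21 → −7.
Net charge = (+4) + (−7) = −3.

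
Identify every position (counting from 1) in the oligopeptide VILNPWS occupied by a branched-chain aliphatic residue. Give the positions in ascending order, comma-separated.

Matching residues: V1, I2, L3.

1, 2, 3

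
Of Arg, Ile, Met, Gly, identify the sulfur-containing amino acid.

Only Cys (C) and Met (M) have a sulfur atom in the side chain.
Of the listed options, only Met belongs to this group.

Met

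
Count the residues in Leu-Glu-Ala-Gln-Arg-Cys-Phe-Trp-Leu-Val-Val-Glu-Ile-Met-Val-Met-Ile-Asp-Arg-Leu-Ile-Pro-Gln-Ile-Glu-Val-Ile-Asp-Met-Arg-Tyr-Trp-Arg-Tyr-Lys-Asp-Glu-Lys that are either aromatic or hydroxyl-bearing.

5

Aromatic: F, W, Y. Hydroxyl-bearing: S, T, Y.
Aromatic residues here: Phe7, Trp8, Tyr31, Trp32, Tyr34 (5).
Hydroxyl-bearing residues here: Tyr31, Tyr34 (2).
Y is in both groups, so the 2 Y residues must not be double-counted.
Total = 5 + 2 − 2 = 5.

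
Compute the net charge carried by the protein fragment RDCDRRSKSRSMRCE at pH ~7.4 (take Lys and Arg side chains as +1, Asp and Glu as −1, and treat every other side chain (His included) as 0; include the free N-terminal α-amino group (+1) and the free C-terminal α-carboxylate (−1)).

+3

Positive (K, R): R1, R5, R6, K8, R10, R13 → +6.
Negative (D, E): D2, D4, E15 → −3.
The N-terminus (+1) and C-terminus (−1) cancel.
Net charge = (+6) + (−3) = +3.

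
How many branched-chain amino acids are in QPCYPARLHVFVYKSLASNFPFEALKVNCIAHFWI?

8

Valine (V), leucine (L), and isoleucine (I) are the branched-chain amino acids.
Matching residues: L8, V10, V12, L16, L25, V27, I30, I35.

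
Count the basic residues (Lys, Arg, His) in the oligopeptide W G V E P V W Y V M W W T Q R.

1

Matching residues: R15.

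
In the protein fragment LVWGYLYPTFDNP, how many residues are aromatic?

Phenylalanine (F), tryptophan (W), and tyrosine (Y) have aromatic ring side chains.
Matching residues: W3, Y5, Y7, F10.

4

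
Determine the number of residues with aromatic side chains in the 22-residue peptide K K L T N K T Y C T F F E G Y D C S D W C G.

5

The aromatic amino acids are Phe (F, benzyl), Trp (W, indole), and Tyr (Y, phenol).
Matching residues: Y8, F11, F12, Y15, W20.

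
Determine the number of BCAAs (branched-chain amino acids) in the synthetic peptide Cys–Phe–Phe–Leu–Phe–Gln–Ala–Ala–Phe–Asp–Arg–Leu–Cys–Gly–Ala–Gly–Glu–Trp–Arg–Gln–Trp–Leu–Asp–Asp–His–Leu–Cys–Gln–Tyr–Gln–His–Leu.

The BCAAs are Val, Leu, and Ile — aliphatic side chains with a branch point.
Matching residues: Leu4, Leu12, Leu22, Leu26, Leu32.

5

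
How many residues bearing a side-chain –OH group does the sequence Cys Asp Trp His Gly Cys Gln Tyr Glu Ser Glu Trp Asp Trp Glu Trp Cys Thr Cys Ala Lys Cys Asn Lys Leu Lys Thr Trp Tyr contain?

Serine (S), threonine (T), and tyrosine (Y) each carry a hydroxyl group on the side chain.
Matching residues: Tyr8, Ser10, Thr18, Thr27, Tyr29.

5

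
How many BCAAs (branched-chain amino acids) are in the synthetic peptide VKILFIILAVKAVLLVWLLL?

The BCAAs are Val, Leu, and Ile — aliphatic side chains with a branch point.
Matching residues: V1, I3, L4, I6, I7, L8, V10, V13, L14, L15, V16, L18, L19, L20.

14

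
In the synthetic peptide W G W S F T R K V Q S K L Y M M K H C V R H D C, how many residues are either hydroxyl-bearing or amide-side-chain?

Hydroxyl-bearing: S, T, Y. Amide-side-chain: N, Q.
Hydroxyl-bearing residues here: S4, T6, S11, Y14 (4).
Amide-side-chain residues here: Q10 (1).
The two groups share no amino acid, so total = 4 + 1 = 5.

5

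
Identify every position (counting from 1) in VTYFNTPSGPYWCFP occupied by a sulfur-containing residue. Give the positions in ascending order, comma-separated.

Matching residues: C13.

13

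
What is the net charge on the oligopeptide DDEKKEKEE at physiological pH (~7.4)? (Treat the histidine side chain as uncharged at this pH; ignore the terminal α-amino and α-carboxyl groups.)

-3

Near pH 7.4, K and R contribute +1 each, D and E contribute −1 each, and every other side chain (His included, as stated) is uncharged.
Positive (K, R): K4, K5, K7 → +3.
Negative (D, E): D1, D2, E3, E6, E8, E9 → −6.
Net charge = (+3) + (−6) = −3.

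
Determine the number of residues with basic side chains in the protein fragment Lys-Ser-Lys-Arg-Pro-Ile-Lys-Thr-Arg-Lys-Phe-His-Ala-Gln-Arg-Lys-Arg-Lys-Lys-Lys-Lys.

K, R, and H are the three residues with basic side chains (ε-amine, guanidinium, and imidazole respectively).
Matching residues: Lys1, Lys3, Arg4, Lys7, Arg9, Lys10, His12, Arg15, Lys16, Arg17, Lys18, Lys19, Lys20, Lys21.

14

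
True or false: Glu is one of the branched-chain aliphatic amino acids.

V, L, and I make up the branched-chain aliphatic group.
Glutamate is not in this group.

False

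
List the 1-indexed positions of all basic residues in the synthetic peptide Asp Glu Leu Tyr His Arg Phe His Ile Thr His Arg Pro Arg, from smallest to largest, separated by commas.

The basic amino acids are Lys (K), Arg (R), and His (H).
Matching residues: His5, Arg6, His8, His11, Arg12, Arg14.

5, 6, 8, 11, 12, 14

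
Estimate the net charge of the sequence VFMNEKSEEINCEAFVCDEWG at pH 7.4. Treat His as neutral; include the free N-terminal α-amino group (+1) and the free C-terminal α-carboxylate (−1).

-5

The side chains ionized at physiological pH are Lys/Arg (+1) and Asp/Glu (−1); with His treated as neutral, nothing else contributes.
Positive (K, R): K6 → +1.
Negative (D, E): E5, E8, E9, E13, D18, E19 → −6.
The N-terminus (+1) and C-terminus (−1) cancel.
Net charge = (+1) + (−6) = −5.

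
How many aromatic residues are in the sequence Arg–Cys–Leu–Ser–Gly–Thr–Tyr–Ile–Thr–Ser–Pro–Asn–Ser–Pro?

The aromatic amino acids are Phe (F, benzyl), Trp (W, indole), and Tyr (Y, phenol).
Matching residues: Tyr7.

1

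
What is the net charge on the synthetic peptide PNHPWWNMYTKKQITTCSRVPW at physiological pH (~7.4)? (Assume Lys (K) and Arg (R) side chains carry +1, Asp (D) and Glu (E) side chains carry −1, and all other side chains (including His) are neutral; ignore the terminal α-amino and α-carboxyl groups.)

Positive (K, R): K11, K12, R19 → +3.
Negative (D, E): none → −0.
Net charge = (+3) + (−0) = +3.

+3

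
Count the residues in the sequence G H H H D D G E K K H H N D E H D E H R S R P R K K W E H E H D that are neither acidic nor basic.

6

Acidic: D, E. Basic: K, R, H. All other residues are neither.
Matching residues: G1, G7, N13, S21, P23, W27.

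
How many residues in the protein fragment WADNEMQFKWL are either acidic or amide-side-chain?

Acidic: D, E. Amide-side-chain: N, Q.
Acidic residues here: D3, E5 (2).
Amide-side-chain residues here: N4, Q7 (2).
The two groups share no amino acid, so total = 2 + 2 = 4.

4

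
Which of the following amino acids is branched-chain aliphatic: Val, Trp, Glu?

Valine (V), leucine (L), and isoleucine (I) are the branched-chain amino acids.
Of the listed options, only Val belongs to this group.

Val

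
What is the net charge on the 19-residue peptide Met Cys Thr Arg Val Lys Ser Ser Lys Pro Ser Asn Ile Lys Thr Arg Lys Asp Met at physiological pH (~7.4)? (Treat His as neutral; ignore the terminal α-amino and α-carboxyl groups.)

At pH ~7.4 the Lys and Arg side chains are protonated (+1), the Asp and Glu side chains are deprotonated (−1), and with His taken as neutral all other side chains carry no charge.
Positive (K, R): Arg4, Lys6, Lys9, Lys14, Arg16, Lys17 → +6.
Negative (D, E): Asp18 → −1.
Net charge = (+6) + (−1) = +5.

+5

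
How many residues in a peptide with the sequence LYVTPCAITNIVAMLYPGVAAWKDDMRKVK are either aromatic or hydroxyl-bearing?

Aromatic: F, W, Y. Hydroxyl-bearing: S, T, Y.
Aromatic residues here: Y2, Y16, W22 (3).
Hydroxyl-bearing residues here: Y2, T4, T9, Y16 (4).
Y is in both groups, so the 2 Y residues must not be double-counted.
Total = 3 + 4 − 2 = 5.

5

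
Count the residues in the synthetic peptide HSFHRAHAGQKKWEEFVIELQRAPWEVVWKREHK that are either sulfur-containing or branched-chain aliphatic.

Sulfur-containing: C, M. Branched-chain aliphatic: I, L, V.
Sulfur-containing residues here: none (0).
Branched-chain aliphatic residues here: V17, I18, L20, V27, V28 (5).
The two groups share no amino acid, so total = 0 + 5 = 5.

5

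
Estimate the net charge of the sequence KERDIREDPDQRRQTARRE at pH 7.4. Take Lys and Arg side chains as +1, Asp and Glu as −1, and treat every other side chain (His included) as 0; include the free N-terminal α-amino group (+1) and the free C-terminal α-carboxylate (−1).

Positive (K, R): K1, R3, R6, R12, R13, R17, R18 → +7.
Negative (D, E): E2, D4, E7, D8, D10, E19 → −6.
The N-terminus (+1) and C-terminus (−1) cancel.
Net charge = (+7) + (−6) = +1.

+1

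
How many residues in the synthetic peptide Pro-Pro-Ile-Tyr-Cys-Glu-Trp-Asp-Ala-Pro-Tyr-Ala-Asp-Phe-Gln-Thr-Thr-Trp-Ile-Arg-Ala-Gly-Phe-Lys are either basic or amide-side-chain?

Basic: H, K, R. Amide-side-chain: N, Q.
Basic residues here: Arg20, Lys24 (2).
Amide-side-chain residues here: Gln15 (1).
The two groups share no amino acid, so total = 2 + 1 = 3.

3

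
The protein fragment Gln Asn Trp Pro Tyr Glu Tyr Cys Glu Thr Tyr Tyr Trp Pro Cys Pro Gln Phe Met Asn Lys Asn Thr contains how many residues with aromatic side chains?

F, W, and Y each carry an aromatic ring on the side chain.
Matching residues: Trp3, Tyr5, Tyr7, Tyr11, Tyr12, Trp13, Phe18.

7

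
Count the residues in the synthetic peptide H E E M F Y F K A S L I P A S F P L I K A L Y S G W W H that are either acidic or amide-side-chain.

Acidic: D, E. Amide-side-chain: N, Q.
Acidic residues here: E2, E3 (2).
Amide-side-chain residues here: none (0).
The two groups share no amino acid, so total = 2 + 0 = 2.

2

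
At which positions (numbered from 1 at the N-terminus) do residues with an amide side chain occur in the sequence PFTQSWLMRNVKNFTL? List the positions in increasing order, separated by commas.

The amide-side-chain residues are Asn (N) and Gln (Q).
Matching residues: Q4, N10, N13.

4, 10, 13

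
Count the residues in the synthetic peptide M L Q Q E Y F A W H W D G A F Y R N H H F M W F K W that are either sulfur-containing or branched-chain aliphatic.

3

Sulfur-containing: C, M. Branched-chain aliphatic: I, L, V.
Sulfur-containing residues here: M1, M22 (2).
Branched-chain aliphatic residues here: L2 (1).
The two groups share no amino acid, so total = 2 + 1 = 3.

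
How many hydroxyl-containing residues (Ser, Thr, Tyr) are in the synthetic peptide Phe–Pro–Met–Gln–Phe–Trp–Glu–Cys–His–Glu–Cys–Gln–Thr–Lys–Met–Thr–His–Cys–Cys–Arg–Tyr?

3

Matching residues: Thr13, Thr16, Tyr21.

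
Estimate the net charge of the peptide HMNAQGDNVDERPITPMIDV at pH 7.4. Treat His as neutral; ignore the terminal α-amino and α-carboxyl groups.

Near pH 7.4, K and R contribute +1 each, D and E contribute −1 each, and every other side chain (His included, as stated) is uncharged.
Positive (K, R): R12 → +1.
Negative (D, E): D7, D10, E11, D19 → −4.
Net charge = (+1) + (−4) = −3.

-3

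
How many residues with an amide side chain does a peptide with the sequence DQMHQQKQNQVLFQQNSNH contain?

10

The amide-side-chain residues are Asn (N) and Gln (Q).
Matching residues: Q2, Q5, Q6, Q8, N9, Q10, Q14, Q15, N16, N18.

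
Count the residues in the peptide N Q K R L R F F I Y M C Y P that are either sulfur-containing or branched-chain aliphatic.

4

Sulfur-containing: C, M. Branched-chain aliphatic: I, L, V.
Sulfur-containing residues here: M11, C12 (2).
Branched-chain aliphatic residues here: L5, I9 (2).
The two groups share no amino acid, so total = 2 + 2 = 4.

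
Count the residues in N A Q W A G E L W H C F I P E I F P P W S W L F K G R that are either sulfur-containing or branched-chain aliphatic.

Sulfur-containing: C, M. Branched-chain aliphatic: I, L, V.
Sulfur-containing residues here: C11 (1).
Branched-chain aliphatic residues here: L8, I13, I16, L23 (4).
The two groups share no amino acid, so total = 1 + 4 = 5.

5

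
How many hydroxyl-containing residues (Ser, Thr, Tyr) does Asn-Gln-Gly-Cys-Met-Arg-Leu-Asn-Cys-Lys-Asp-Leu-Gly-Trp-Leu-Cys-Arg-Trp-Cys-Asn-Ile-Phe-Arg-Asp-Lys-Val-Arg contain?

0

None of the 27 residues belong to this group.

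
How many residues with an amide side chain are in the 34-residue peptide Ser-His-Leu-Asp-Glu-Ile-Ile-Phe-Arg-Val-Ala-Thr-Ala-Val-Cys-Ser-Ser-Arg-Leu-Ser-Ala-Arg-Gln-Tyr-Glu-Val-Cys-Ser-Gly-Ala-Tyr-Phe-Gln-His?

Asparagine (N) and glutamine (Q) have uncharged amide side chains.
Matching residues: Gln23, Gln33.

2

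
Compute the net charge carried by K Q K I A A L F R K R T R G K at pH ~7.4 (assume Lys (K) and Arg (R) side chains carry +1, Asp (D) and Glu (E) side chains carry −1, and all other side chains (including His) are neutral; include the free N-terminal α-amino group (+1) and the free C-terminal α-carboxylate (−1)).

+7

Positive (K, R): K1, K3, R9, K10, R11, R13, K15 → +7.
Negative (D, E): none → −0.
The N-terminus (+1) and C-terminus (−1) cancel.
Net charge = (+7) + (−0) = +7.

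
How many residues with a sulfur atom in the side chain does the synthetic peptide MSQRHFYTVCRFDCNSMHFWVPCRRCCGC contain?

The sulfur-bearing residues are cysteine (–SH) and methionine (–S–CH₃).
Matching residues: M1, C10, C14, M17, C23, C26, C27, C29.

8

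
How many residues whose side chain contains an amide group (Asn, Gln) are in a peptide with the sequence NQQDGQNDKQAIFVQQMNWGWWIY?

Matching residues: N1, Q2, Q3, Q6, N7, Q10, Q15, Q16, N18.

9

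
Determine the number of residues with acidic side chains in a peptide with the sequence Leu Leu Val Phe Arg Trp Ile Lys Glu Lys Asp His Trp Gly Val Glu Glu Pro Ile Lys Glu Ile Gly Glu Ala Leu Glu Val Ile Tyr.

7

Only D (aspartate) and E (glutamate) carry a side-chain carboxylic acid.
Matching residues: Glu9, Asp11, Glu16, Glu17, Glu21, Glu24, Glu27.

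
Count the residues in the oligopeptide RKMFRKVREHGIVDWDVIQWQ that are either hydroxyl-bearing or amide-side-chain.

2

Hydroxyl-bearing: S, T, Y. Amide-side-chain: N, Q.
Hydroxyl-bearing residues here: none (0).
Amide-side-chain residues here: Q19, Q21 (2).
The two groups share no amino acid, so total = 0 + 2 = 2.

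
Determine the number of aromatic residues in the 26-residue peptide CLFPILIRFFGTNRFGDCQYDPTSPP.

F, W, and Y each carry an aromatic ring on the side chain.
Matching residues: F3, F9, F10, F15, Y20.

5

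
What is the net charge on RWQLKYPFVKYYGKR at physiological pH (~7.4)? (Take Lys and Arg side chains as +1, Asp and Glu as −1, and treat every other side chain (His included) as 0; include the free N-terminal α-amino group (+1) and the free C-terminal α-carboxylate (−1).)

Positive (K, R): R1, K5, K10, K14, R15 → +5.
Negative (D, E): none → −0.
The N-terminus (+1) and C-terminus (−1) cancel.
Net charge = (+5) + (−0) = +5.

+5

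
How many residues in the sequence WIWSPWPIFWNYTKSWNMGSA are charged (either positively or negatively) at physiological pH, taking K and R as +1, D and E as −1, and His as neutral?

Charged side chains at pH ~7.4: K, R (positive); D, E (negative).
Matching residues: K14.

1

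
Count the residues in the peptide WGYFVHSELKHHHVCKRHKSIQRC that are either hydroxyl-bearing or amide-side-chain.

Hydroxyl-bearing: S, T, Y. Amide-side-chain: N, Q.
Hydroxyl-bearing residues here: Y3, S7, S20 (3).
Amide-side-chain residues here: Q22 (1).
The two groups share no amino acid, so total = 3 + 1 = 4.

4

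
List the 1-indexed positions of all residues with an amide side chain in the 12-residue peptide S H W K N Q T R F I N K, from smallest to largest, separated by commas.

Only N (asparagine) and Q (glutamine) carry a side-chain carboxamide.
Matching residues: N5, Q6, N11.

5, 6, 11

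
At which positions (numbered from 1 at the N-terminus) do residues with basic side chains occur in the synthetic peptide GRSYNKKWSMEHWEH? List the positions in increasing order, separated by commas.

K, R, and H are the three residues with basic side chains (ε-amine, guanidinium, and imidazole respectively).
Matching residues: R2, K6, K7, H12, H15.

2, 6, 7, 12, 15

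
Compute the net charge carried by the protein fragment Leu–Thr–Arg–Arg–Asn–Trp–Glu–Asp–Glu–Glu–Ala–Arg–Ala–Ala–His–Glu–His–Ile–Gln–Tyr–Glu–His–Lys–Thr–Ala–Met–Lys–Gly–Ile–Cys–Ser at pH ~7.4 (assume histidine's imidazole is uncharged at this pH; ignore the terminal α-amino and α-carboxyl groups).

-1

The side chains ionized at physiological pH are Lys/Arg (+1) and Asp/Glu (−1); with His treated as neutral, nothing else contributes.
Positive (K, R): Arg3, Arg4, Arg12, Lys23, Lys27 → +5.
Negative (D, E): Glu7, Asp8, Glu9, Glu10, Glu16, Glu21 → −6.
Net charge = (+5) + (−6) = −1.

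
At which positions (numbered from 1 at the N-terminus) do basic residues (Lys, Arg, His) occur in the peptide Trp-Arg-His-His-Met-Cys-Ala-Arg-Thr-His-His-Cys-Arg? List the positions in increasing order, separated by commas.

2, 3, 4, 8, 10, 11, 13

Matching residues: Arg2, His3, His4, Arg8, His10, His11, Arg13.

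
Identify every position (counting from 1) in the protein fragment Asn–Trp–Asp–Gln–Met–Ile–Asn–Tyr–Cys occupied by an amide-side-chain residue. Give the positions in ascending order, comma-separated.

The amide-side-chain residues are Asn (N) and Gln (Q).
Matching residues: Asn1, Gln4, Asn7.

1, 4, 7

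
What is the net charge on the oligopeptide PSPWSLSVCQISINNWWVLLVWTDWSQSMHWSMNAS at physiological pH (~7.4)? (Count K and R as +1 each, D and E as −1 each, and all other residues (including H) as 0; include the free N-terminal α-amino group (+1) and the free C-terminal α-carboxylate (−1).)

-1

Positive (K, R): none → +0.
Negative (D, E): D24 → −1.
The N-terminus (+1) and C-terminus (−1) cancel.
Net charge = (+0) + (−1) = −1.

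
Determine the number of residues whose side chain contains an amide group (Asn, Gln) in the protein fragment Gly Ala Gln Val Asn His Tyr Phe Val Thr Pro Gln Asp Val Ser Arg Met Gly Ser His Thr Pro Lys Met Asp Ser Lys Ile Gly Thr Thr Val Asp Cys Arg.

Matching residues: Gln3, Asn5, Gln12.

3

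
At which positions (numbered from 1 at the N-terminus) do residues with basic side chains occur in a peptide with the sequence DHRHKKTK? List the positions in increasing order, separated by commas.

Lysine (K), arginine (R), and histidine (H) have basic, nitrogen-containing side chains.
Matching residues: H2, R3, H4, K5, K6, K8.

2, 3, 4, 5, 6, 8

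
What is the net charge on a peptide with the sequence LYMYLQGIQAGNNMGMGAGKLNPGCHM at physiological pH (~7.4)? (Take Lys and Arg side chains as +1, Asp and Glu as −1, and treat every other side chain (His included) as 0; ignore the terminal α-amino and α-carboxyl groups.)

Positive (K, R): K20 → +1.
Negative (D, E): none → −0.
Net charge = (+1) + (−0) = +1.

+1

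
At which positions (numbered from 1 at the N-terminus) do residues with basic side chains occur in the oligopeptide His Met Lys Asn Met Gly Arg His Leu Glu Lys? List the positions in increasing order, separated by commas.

1, 3, 7, 8, 11

K, R, and H are the three residues with basic side chains (ε-amine, guanidinium, and imidazole respectively).
Matching residues: His1, Lys3, Arg7, His8, Lys11.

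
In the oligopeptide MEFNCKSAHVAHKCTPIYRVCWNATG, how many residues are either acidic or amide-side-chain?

Acidic: D, E. Amide-side-chain: N, Q.
Acidic residues here: E2 (1).
Amide-side-chain residues here: N4, N23 (2).
The two groups share no amino acid, so total = 1 + 2 = 3.

3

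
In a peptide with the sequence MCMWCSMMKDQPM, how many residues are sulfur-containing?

The sulfur-bearing residues are cysteine (–SH) and methionine (–S–CH₃).
Matching residues: M1, C2, M3, C5, M7, M8, M13.

7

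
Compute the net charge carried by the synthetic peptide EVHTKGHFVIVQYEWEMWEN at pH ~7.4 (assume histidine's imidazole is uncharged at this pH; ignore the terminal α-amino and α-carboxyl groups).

-3

Near pH 7.4, K and R contribute +1 each, D and E contribute −1 each, and every other side chain (His included, as stated) is uncharged.
Positive (K, R): K5 → +1.
Negative (D, E): E1, E14, E16, E19 → −4.
Net charge = (+1) + (−4) = −3.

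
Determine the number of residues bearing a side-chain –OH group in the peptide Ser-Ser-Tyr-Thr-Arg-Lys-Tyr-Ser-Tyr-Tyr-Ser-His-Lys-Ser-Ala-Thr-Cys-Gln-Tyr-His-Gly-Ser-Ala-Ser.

The –OH-bearing residues are Ser, Thr (aliphatic alcohols), and Tyr (phenol).
Matching residues: Ser1, Ser2, Tyr3, Thr4, Tyr7, Ser8, Tyr9, Tyr10, Ser11, Ser14, Thr16, Tyr19, Ser22, Ser24.

14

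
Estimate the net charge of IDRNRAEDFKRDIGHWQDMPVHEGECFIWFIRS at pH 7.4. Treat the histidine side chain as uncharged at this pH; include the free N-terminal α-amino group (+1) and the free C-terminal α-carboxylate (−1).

Near pH 7.4, K and R contribute +1 each, D and E contribute −1 each, and every other side chain (His included, as stated) is uncharged.
Positive (K, R): R3, R5, K10, R11, R32 → +5.
Negative (D, E): D2, E7, D8, D12, D18, E23, E25 → −7.
The N-terminus (+1) and C-terminus (−1) cancel.
Net charge = (+5) + (−7) = −2.

-2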